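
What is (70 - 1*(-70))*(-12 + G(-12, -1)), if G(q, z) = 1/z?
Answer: -1820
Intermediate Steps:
(70 - 1*(-70))*(-12 + G(-12, -1)) = (70 - 1*(-70))*(-12 + 1/(-1)) = (70 + 70)*(-12 - 1) = 140*(-13) = -1820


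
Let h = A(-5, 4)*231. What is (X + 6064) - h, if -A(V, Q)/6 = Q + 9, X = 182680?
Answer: 206762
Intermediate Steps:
A(V, Q) = -54 - 6*Q (A(V, Q) = -6*(Q + 9) = -6*(9 + Q) = -54 - 6*Q)
h = -18018 (h = (-54 - 6*4)*231 = (-54 - 24)*231 = -78*231 = -18018)
(X + 6064) - h = (182680 + 6064) - 1*(-18018) = 188744 + 18018 = 206762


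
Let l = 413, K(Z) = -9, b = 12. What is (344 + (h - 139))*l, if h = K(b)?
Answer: 80948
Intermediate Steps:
h = -9
(344 + (h - 139))*l = (344 + (-9 - 139))*413 = (344 - 148)*413 = 196*413 = 80948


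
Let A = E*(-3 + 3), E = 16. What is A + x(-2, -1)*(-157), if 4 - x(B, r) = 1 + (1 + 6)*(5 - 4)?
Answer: 628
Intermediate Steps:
A = 0 (A = 16*(-3 + 3) = 16*0 = 0)
x(B, r) = -4 (x(B, r) = 4 - (1 + (1 + 6)*(5 - 4)) = 4 - (1 + 7*1) = 4 - (1 + 7) = 4 - 1*8 = 4 - 8 = -4)
A + x(-2, -1)*(-157) = 0 - 4*(-157) = 0 + 628 = 628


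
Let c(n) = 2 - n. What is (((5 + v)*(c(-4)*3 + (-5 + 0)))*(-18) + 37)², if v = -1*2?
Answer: 442225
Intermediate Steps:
v = -2
(((5 + v)*(c(-4)*3 + (-5 + 0)))*(-18) + 37)² = (((5 - 2)*((2 - 1*(-4))*3 + (-5 + 0)))*(-18) + 37)² = ((3*((2 + 4)*3 - 5))*(-18) + 37)² = ((3*(6*3 - 5))*(-18) + 37)² = ((3*(18 - 5))*(-18) + 37)² = ((3*13)*(-18) + 37)² = (39*(-18) + 37)² = (-702 + 37)² = (-665)² = 442225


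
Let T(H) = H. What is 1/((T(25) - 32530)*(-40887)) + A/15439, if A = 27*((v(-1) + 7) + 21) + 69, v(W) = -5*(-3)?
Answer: 1634709295489/20518924044465 ≈ 0.079668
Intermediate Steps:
v(W) = 15
A = 1230 (A = 27*((15 + 7) + 21) + 69 = 27*(22 + 21) + 69 = 27*43 + 69 = 1161 + 69 = 1230)
1/((T(25) - 32530)*(-40887)) + A/15439 = 1/((25 - 32530)*(-40887)) + 1230/15439 = -1/40887/(-32505) + 1230*(1/15439) = -1/32505*(-1/40887) + 1230/15439 = 1/1329031935 + 1230/15439 = 1634709295489/20518924044465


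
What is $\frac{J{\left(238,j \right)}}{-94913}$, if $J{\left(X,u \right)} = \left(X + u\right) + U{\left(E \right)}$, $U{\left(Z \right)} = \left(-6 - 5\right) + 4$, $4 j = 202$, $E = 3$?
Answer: $- \frac{563}{189826} \approx -0.0029659$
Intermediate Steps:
$j = \frac{101}{2}$ ($j = \frac{1}{4} \cdot 202 = \frac{101}{2} \approx 50.5$)
$U{\left(Z \right)} = -7$ ($U{\left(Z \right)} = -11 + 4 = -7$)
$J{\left(X,u \right)} = -7 + X + u$ ($J{\left(X,u \right)} = \left(X + u\right) - 7 = -7 + X + u$)
$\frac{J{\left(238,j \right)}}{-94913} = \frac{-7 + 238 + \frac{101}{2}}{-94913} = \frac{563}{2} \left(- \frac{1}{94913}\right) = - \frac{563}{189826}$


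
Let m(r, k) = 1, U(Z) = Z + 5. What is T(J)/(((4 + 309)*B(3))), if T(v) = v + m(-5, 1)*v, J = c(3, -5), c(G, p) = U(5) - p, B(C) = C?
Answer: 10/313 ≈ 0.031949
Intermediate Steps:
U(Z) = 5 + Z
c(G, p) = 10 - p (c(G, p) = (5 + 5) - p = 10 - p)
J = 15 (J = 10 - 1*(-5) = 10 + 5 = 15)
T(v) = 2*v (T(v) = v + 1*v = v + v = 2*v)
T(J)/(((4 + 309)*B(3))) = (2*15)/(((4 + 309)*3)) = 30/((313*3)) = 30/939 = 30*(1/939) = 10/313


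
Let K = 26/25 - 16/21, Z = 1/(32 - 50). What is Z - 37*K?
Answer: -32587/3150 ≈ -10.345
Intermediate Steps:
Z = -1/18 (Z = 1/(-18) = -1/18 ≈ -0.055556)
K = 146/525 (K = 26*(1/25) - 16*1/21 = 26/25 - 16/21 = 146/525 ≈ 0.27810)
Z - 37*K = -1/18 - 37*146/525 = -1/18 - 5402/525 = -32587/3150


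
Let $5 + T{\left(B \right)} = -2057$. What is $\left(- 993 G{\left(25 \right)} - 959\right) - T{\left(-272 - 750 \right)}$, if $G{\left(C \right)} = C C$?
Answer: $-619522$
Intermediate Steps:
$T{\left(B \right)} = -2062$ ($T{\left(B \right)} = -5 - 2057 = -2062$)
$G{\left(C \right)} = C^{2}$
$\left(- 993 G{\left(25 \right)} - 959\right) - T{\left(-272 - 750 \right)} = \left(- 993 \cdot 25^{2} - 959\right) - -2062 = \left(\left(-993\right) 625 - 959\right) + 2062 = \left(-620625 - 959\right) + 2062 = -621584 + 2062 = -619522$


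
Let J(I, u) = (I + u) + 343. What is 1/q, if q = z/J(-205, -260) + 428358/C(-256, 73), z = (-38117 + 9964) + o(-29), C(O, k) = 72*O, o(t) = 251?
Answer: 187392/38502499 ≈ 0.0048670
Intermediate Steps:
z = -27902 (z = (-38117 + 9964) + 251 = -28153 + 251 = -27902)
J(I, u) = 343 + I + u
q = 38502499/187392 (q = -27902/(343 - 205 - 260) + 428358/((72*(-256))) = -27902/(-122) + 428358/(-18432) = -27902*(-1/122) + 428358*(-1/18432) = 13951/61 - 71393/3072 = 38502499/187392 ≈ 205.47)
1/q = 1/(38502499/187392) = 187392/38502499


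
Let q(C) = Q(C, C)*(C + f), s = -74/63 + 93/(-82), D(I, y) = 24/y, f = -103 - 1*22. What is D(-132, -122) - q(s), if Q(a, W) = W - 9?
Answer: -2344071279709/1627940916 ≈ -1439.9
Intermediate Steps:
Q(a, W) = -9 + W
f = -125 (f = -103 - 22 = -125)
s = -11927/5166 (s = -74*1/63 + 93*(-1/82) = -74/63 - 93/82 = -11927/5166 ≈ -2.3088)
q(C) = (-125 + C)*(-9 + C) (q(C) = (-9 + C)*(C - 125) = (-9 + C)*(-125 + C) = (-125 + C)*(-9 + C))
D(-132, -122) - q(s) = 24/(-122) - (-125 - 11927/5166)*(-9 - 11927/5166) = 24*(-1/122) - (-657677)*(-58421)/(5166*5166) = -12/61 - 1*38422148017/26687556 = -12/61 - 38422148017/26687556 = -2344071279709/1627940916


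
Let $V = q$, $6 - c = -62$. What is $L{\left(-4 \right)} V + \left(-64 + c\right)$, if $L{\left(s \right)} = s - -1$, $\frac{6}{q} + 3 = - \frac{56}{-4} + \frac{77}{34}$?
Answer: $\frac{1192}{451} \approx 2.643$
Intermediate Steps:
$c = 68$ ($c = 6 - -62 = 6 + 62 = 68$)
$q = \frac{204}{451}$ ($q = \frac{6}{-3 + \left(- \frac{56}{-4} + \frac{77}{34}\right)} = \frac{6}{-3 + \left(\left(-56\right) \left(- \frac{1}{4}\right) + 77 \cdot \frac{1}{34}\right)} = \frac{6}{-3 + \left(14 + \frac{77}{34}\right)} = \frac{6}{-3 + \frac{553}{34}} = \frac{6}{\frac{451}{34}} = 6 \cdot \frac{34}{451} = \frac{204}{451} \approx 0.45233$)
$V = \frac{204}{451} \approx 0.45233$
$L{\left(s \right)} = 1 + s$ ($L{\left(s \right)} = s + 1 = 1 + s$)
$L{\left(-4 \right)} V + \left(-64 + c\right) = \left(1 - 4\right) \frac{204}{451} + \left(-64 + 68\right) = \left(-3\right) \frac{204}{451} + 4 = - \frac{612}{451} + 4 = \frac{1192}{451}$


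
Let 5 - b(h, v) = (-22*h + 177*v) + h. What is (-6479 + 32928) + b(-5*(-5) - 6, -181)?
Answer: 58890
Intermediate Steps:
b(h, v) = 5 - 177*v + 21*h (b(h, v) = 5 - ((-22*h + 177*v) + h) = 5 - (-21*h + 177*v) = 5 + (-177*v + 21*h) = 5 - 177*v + 21*h)
(-6479 + 32928) + b(-5*(-5) - 6, -181) = (-6479 + 32928) + (5 - 177*(-181) + 21*(-5*(-5) - 6)) = 26449 + (5 + 32037 + 21*(25 - 6)) = 26449 + (5 + 32037 + 21*19) = 26449 + (5 + 32037 + 399) = 26449 + 32441 = 58890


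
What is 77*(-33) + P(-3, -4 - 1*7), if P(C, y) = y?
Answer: -2552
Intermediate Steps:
77*(-33) + P(-3, -4 - 1*7) = 77*(-33) + (-4 - 1*7) = -2541 + (-4 - 7) = -2541 - 11 = -2552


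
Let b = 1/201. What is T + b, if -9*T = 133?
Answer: -8908/603 ≈ -14.773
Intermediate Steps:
T = -133/9 (T = -⅑*133 = -133/9 ≈ -14.778)
b = 1/201 ≈ 0.0049751
T + b = -133/9 + 1/201 = -8908/603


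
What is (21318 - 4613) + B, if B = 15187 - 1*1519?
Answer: 30373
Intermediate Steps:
B = 13668 (B = 15187 - 1519 = 13668)
(21318 - 4613) + B = (21318 - 4613) + 13668 = 16705 + 13668 = 30373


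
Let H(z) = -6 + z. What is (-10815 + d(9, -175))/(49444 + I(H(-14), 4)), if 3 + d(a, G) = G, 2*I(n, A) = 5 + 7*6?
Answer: -21986/98935 ≈ -0.22223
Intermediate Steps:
I(n, A) = 47/2 (I(n, A) = (5 + 7*6)/2 = (5 + 42)/2 = (1/2)*47 = 47/2)
d(a, G) = -3 + G
(-10815 + d(9, -175))/(49444 + I(H(-14), 4)) = (-10815 + (-3 - 175))/(49444 + 47/2) = (-10815 - 178)/(98935/2) = -10993*2/98935 = -21986/98935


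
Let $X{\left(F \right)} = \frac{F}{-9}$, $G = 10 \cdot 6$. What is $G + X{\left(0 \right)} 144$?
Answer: $60$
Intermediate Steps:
$G = 60$
$X{\left(F \right)} = - \frac{F}{9}$ ($X{\left(F \right)} = F \left(- \frac{1}{9}\right) = - \frac{F}{9}$)
$G + X{\left(0 \right)} 144 = 60 + \left(- \frac{1}{9}\right) 0 \cdot 144 = 60 + 0 \cdot 144 = 60 + 0 = 60$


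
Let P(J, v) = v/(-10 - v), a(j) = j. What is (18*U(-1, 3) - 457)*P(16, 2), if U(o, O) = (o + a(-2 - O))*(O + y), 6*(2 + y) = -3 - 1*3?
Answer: 457/6 ≈ 76.167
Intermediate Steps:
y = -3 (y = -2 + (-3 - 1*3)/6 = -2 + (-3 - 3)/6 = -2 + (⅙)*(-6) = -2 - 1 = -3)
U(o, O) = (-3 + O)*(-2 + o - O) (U(o, O) = (o + (-2 - O))*(O - 3) = (-2 + o - O)*(-3 + O) = (-3 + O)*(-2 + o - O))
(18*U(-1, 3) - 457)*P(16, 2) = (18*(6 + 3 - 1*3² - 3*(-1) + 3*(-1)) - 457)*(-1*2/(10 + 2)) = (18*(6 + 3 - 1*9 + 3 - 3) - 457)*(-1*2/12) = (18*(6 + 3 - 9 + 3 - 3) - 457)*(-1*2*1/12) = (18*0 - 457)*(-⅙) = (0 - 457)*(-⅙) = -457*(-⅙) = 457/6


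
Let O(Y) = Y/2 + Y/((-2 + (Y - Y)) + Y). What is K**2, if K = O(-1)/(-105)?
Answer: 1/396900 ≈ 2.5195e-6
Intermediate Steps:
O(Y) = Y/2 + Y/(-2 + Y) (O(Y) = Y*(1/2) + Y/((-2 + 0) + Y) = Y/2 + Y/(-2 + Y))
K = 1/630 (K = ((1/2)*(-1)**2/(-2 - 1))/(-105) = ((1/2)*1/(-3))*(-1/105) = ((1/2)*1*(-1/3))*(-1/105) = -1/6*(-1/105) = 1/630 ≈ 0.0015873)
K**2 = (1/630)**2 = 1/396900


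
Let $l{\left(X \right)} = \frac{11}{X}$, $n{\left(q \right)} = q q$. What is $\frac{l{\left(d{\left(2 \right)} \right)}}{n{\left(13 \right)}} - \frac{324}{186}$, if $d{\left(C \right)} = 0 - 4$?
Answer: $- \frac{36845}{20956} \approx -1.7582$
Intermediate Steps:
$n{\left(q \right)} = q^{2}$
$d{\left(C \right)} = -4$ ($d{\left(C \right)} = 0 - 4 = -4$)
$\frac{l{\left(d{\left(2 \right)} \right)}}{n{\left(13 \right)}} - \frac{324}{186} = \frac{11 \frac{1}{-4}}{13^{2}} - \frac{324}{186} = \frac{11 \left(- \frac{1}{4}\right)}{169} - \frac{54}{31} = \left(- \frac{11}{4}\right) \frac{1}{169} - \frac{54}{31} = - \frac{11}{676} - \frac{54}{31} = - \frac{36845}{20956}$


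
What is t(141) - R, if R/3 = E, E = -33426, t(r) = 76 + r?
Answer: 100495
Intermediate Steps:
R = -100278 (R = 3*(-33426) = -100278)
t(141) - R = (76 + 141) - 1*(-100278) = 217 + 100278 = 100495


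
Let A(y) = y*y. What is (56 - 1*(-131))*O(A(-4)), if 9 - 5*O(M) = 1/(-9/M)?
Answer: 18139/45 ≈ 403.09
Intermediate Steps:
A(y) = y²
O(M) = 9/5 + M/45 (O(M) = 9/5 - (-M/9)/5 = 9/5 - (-1)*M/45 = 9/5 + M/45)
(56 - 1*(-131))*O(A(-4)) = (56 - 1*(-131))*(9/5 + (1/45)*(-4)²) = (56 + 131)*(9/5 + (1/45)*16) = 187*(9/5 + 16/45) = 187*(97/45) = 18139/45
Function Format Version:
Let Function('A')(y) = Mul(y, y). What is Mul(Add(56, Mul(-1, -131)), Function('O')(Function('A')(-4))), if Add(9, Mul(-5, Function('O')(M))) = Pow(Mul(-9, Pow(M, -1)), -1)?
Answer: Rational(18139, 45) ≈ 403.09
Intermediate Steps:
Function('A')(y) = Pow(y, 2)
Function('O')(M) = Add(Rational(9, 5), Mul(Rational(1, 45), M)) (Function('O')(M) = Add(Rational(9, 5), Mul(Rational(-1, 5), Pow(Mul(-9, Pow(M, -1)), -1))) = Add(Rational(9, 5), Mul(Rational(-1, 5), Mul(Rational(-1, 9), M))) = Add(Rational(9, 5), Mul(Rational(1, 45), M)))
Mul(Add(56, Mul(-1, -131)), Function('O')(Function('A')(-4))) = Mul(Add(56, Mul(-1, -131)), Add(Rational(9, 5), Mul(Rational(1, 45), Pow(-4, 2)))) = Mul(Add(56, 131), Add(Rational(9, 5), Mul(Rational(1, 45), 16))) = Mul(187, Add(Rational(9, 5), Rational(16, 45))) = Mul(187, Rational(97, 45)) = Rational(18139, 45)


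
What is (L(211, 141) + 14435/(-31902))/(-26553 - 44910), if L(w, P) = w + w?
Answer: -13448209/2279812626 ≈ -0.0058988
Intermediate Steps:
L(w, P) = 2*w
(L(211, 141) + 14435/(-31902))/(-26553 - 44910) = (2*211 + 14435/(-31902))/(-26553 - 44910) = (422 + 14435*(-1/31902))/(-71463) = (422 - 14435/31902)*(-1/71463) = (13448209/31902)*(-1/71463) = -13448209/2279812626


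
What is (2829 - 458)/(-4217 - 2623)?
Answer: -2371/6840 ≈ -0.34664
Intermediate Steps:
(2829 - 458)/(-4217 - 2623) = 2371/(-6840) = 2371*(-1/6840) = -2371/6840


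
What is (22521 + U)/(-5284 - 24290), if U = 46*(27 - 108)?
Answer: -6265/9858 ≈ -0.63552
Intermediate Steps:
U = -3726 (U = 46*(-81) = -3726)
(22521 + U)/(-5284 - 24290) = (22521 - 3726)/(-5284 - 24290) = 18795/(-29574) = 18795*(-1/29574) = -6265/9858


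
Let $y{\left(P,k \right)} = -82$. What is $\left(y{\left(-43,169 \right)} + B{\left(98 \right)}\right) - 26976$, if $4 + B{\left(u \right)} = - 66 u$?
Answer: $-33530$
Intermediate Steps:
$B{\left(u \right)} = -4 - 66 u$
$\left(y{\left(-43,169 \right)} + B{\left(98 \right)}\right) - 26976 = \left(-82 - 6472\right) - 26976 = -6554 - 26976 = -33530$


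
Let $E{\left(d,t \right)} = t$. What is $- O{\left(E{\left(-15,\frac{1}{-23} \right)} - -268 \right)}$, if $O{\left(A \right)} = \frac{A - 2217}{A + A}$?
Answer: $\frac{22414}{6163} \approx 3.6369$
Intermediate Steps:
$O{\left(A \right)} = \frac{-2217 + A}{2 A}$
$- O{\left(E{\left(-15,\frac{1}{-23} \right)} - -268 \right)} = - \frac{-2217 + \left(\frac{1}{-23} - -268\right)}{2 \left(\frac{1}{-23} - -268\right)} = - \frac{-2217 + \left(- \frac{1}{23} + 268\right)}{2 \left(- \frac{1}{23} + 268\right)} = - \frac{-2217 + \frac{6163}{23}}{2 \cdot \frac{6163}{23}} = - \frac{23 \left(-44828\right)}{2 \cdot 6163 \cdot 23} = \left(-1\right) \left(- \frac{22414}{6163}\right) = \frac{22414}{6163}$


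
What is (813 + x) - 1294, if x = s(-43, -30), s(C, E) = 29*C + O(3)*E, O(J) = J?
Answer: -1818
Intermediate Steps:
s(C, E) = 3*E + 29*C (s(C, E) = 29*C + 3*E = 3*E + 29*C)
x = -1337 (x = 3*(-30) + 29*(-43) = -90 - 1247 = -1337)
(813 + x) - 1294 = (813 - 1337) - 1294 = -524 - 1294 = -1818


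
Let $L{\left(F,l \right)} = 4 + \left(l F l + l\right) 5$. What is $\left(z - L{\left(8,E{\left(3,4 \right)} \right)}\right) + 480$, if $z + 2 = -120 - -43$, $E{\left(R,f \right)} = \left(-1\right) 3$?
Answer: $52$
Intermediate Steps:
$E{\left(R,f \right)} = -3$
$z = -79$ ($z = -2 - 77 = -79$)
$L{\left(F,l \right)} = 4 + 5 l + 5 F l^{2}$ ($L{\left(F,l \right)} = 4 + \left(F l l + l\right) 5 = 4 + \left(F l^{2} + l\right) 5 = 4 + \left(l + F l^{2}\right) 5 = 4 + \left(5 l + 5 F l^{2}\right) = 4 + 5 l + 5 F l^{2}$)
$\left(z - L{\left(8,E{\left(3,4 \right)} \right)}\right) + 480 = \left(-79 - \left(4 + 5 \left(-3\right) + 5 \cdot 8 \left(-3\right)^{2}\right)\right) + 480 = \left(-79 - \left(4 - 15 + 5 \cdot 8 \cdot 9\right)\right) + 480 = \left(-79 - \left(4 - 15 + 360\right)\right) + 480 = \left(-79 - 349\right) + 480 = -428 + 480 = 52$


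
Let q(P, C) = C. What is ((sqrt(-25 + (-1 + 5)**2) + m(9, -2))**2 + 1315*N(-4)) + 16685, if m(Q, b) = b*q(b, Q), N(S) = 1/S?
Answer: 66685/4 - 108*I ≈ 16671.0 - 108.0*I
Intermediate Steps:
m(Q, b) = Q*b (m(Q, b) = b*Q = Q*b)
((sqrt(-25 + (-1 + 5)**2) + m(9, -2))**2 + 1315*N(-4)) + 16685 = ((sqrt(-25 + (-1 + 5)**2) + 9*(-2))**2 + 1315/(-4)) + 16685 = ((sqrt(-25 + 4**2) - 18)**2 + 1315*(-1/4)) + 16685 = ((sqrt(-25 + 16) - 18)**2 - 1315/4) + 16685 = ((sqrt(-9) - 18)**2 - 1315/4) + 16685 = ((3*I - 18)**2 - 1315/4) + 16685 = ((-18 + 3*I)**2 - 1315/4) + 16685 = (-1315/4 + (-18 + 3*I)**2) + 16685 = 65425/4 + (-18 + 3*I)**2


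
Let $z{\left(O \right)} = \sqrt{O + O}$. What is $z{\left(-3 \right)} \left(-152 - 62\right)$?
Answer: $- 214 i \sqrt{6} \approx - 524.19 i$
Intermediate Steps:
$z{\left(O \right)} = \sqrt{2} \sqrt{O}$ ($z{\left(O \right)} = \sqrt{2 O} = \sqrt{2} \sqrt{O}$)
$z{\left(-3 \right)} \left(-152 - 62\right) = \sqrt{2} \sqrt{-3} \left(-152 - 62\right) = \sqrt{2} i \sqrt{3} \left(-152 - 62\right) = i \sqrt{6} \left(-214\right) = - 214 i \sqrt{6}$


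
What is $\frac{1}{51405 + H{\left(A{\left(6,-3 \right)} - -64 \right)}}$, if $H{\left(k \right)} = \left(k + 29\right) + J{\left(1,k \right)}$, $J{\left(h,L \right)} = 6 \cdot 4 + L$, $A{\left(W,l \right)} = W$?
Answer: $\frac{1}{51598} \approx 1.9381 \cdot 10^{-5}$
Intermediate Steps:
$J{\left(h,L \right)} = 24 + L$
$H{\left(k \right)} = 53 + 2 k$ ($H{\left(k \right)} = \left(k + 29\right) + \left(24 + k\right) = \left(29 + k\right) + \left(24 + k\right) = 53 + 2 k$)
$\frac{1}{51405 + H{\left(A{\left(6,-3 \right)} - -64 \right)}} = \frac{1}{51405 + \left(53 + 2 \left(6 - -64\right)\right)} = \frac{1}{51405 + \left(53 + 2 \left(6 + 64\right)\right)} = \frac{1}{51405 + \left(53 + 2 \cdot 70\right)} = \frac{1}{51405 + \left(53 + 140\right)} = \frac{1}{51405 + 193} = \frac{1}{51598}$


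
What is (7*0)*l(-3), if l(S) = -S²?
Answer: 0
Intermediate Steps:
(7*0)*l(-3) = (7*0)*(-1*(-3)²) = 0*(-1*9) = 0*(-9) = 0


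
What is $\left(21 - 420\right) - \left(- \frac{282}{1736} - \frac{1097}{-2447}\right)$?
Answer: $- \frac{848081573}{2123996} \approx -399.29$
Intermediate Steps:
$\left(21 - 420\right) - \left(- \frac{282}{1736} - \frac{1097}{-2447}\right) = \left(21 - 420\right) - \left(\left(-282\right) \frac{1}{1736} - - \frac{1097}{2447}\right) = -399 - \left(- \frac{141}{868} + \frac{1097}{2447}\right) = -399 - \frac{607169}{2123996} = - \frac{848081573}{2123996}$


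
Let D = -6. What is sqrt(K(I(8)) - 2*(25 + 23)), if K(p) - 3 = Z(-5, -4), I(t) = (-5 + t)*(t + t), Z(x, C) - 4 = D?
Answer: I*sqrt(95) ≈ 9.7468*I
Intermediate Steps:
Z(x, C) = -2 (Z(x, C) = 4 - 6 = -2)
I(t) = 2*t*(-5 + t) (I(t) = (-5 + t)*(2*t) = 2*t*(-5 + t))
K(p) = 1 (K(p) = 3 - 2 = 1)
sqrt(K(I(8)) - 2*(25 + 23)) = sqrt(1 - 2*(25 + 23)) = sqrt(1 - 2*48) = sqrt(1 - 96) = sqrt(-95) = I*sqrt(95)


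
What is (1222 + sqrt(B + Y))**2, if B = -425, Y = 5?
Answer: 1492864 + 4888*I*sqrt(105) ≈ 1.4929e+6 + 50087.0*I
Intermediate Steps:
(1222 + sqrt(B + Y))**2 = (1222 + sqrt(-425 + 5))**2 = (1222 + sqrt(-420))**2 = (1222 + 2*I*sqrt(105))**2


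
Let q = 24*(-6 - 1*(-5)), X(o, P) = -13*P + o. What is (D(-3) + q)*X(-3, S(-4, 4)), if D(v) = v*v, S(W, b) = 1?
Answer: 240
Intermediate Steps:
D(v) = v²
X(o, P) = o - 13*P
q = -24 (q = 24*(-6 + 5) = 24*(-1) = -24)
(D(-3) + q)*X(-3, S(-4, 4)) = ((-3)² - 24)*(-3 - 13*1) = (9 - 24)*(-3 - 13) = -15*(-16) = 240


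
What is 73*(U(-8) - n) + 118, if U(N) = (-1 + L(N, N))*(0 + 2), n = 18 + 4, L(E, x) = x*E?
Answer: 7710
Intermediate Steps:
L(E, x) = E*x
n = 22
U(N) = -2 + 2*N² (U(N) = (-1 + N*N)*(0 + 2) = (-1 + N²)*2 = -2 + 2*N²)
73*(U(-8) - n) + 118 = 73*((-2 + 2*(-8)²) - 1*22) + 118 = 73*((-2 + 2*64) - 22) + 118 = 73*((-2 + 128) - 22) + 118 = 73*(126 - 22) + 118 = 73*104 + 118 = 7592 + 118 = 7710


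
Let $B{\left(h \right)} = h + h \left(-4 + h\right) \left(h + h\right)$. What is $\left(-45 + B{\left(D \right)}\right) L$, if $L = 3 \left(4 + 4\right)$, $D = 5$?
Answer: $240$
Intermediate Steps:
$L = 24$ ($L = 3 \cdot 8 = 24$)
$B{\left(h \right)} = h + 2 h^{2} \left(-4 + h\right)$ ($B{\left(h \right)} = h + h \left(-4 + h\right) 2 h = h + 2 h^{2} \left(-4 + h\right)$)
$\left(-45 + B{\left(D \right)}\right) L = \left(-45 + 5 \left(1 - 40 + 2 \cdot 5^{2}\right)\right) 24 = \left(-45 + 5 \left(1 - 40 + 2 \cdot 25\right)\right) 24 = \left(-45 + 5 \left(1 - 40 + 50\right)\right) 24 = \left(-45 + 5 \cdot 11\right) 24 = \left(-45 + 55\right) 24 = 10 \cdot 24 = 240$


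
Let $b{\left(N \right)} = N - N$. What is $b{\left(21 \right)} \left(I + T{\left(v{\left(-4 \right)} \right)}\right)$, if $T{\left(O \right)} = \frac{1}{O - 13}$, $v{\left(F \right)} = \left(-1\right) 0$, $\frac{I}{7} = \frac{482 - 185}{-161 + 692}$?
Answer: $0$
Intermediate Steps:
$I = \frac{231}{59}$ ($I = 7 \frac{482 - 185}{-161 + 692} = 7 \cdot \frac{297}{531} = 7 \cdot 297 \cdot \frac{1}{531} = 7 \cdot \frac{33}{59} = \frac{231}{59} \approx 3.9153$)
$b{\left(N \right)} = 0$
$v{\left(F \right)} = 0$
$T{\left(O \right)} = \frac{1}{-13 + O}$
$b{\left(21 \right)} \left(I + T{\left(v{\left(-4 \right)} \right)}\right) = 0 \left(\frac{231}{59} + \frac{1}{-13 + 0}\right) = 0 \left(\frac{231}{59} + \frac{1}{-13}\right) = 0 \left(\frac{231}{59} - \frac{1}{13}\right) = 0 \cdot \frac{2944}{767} = 0$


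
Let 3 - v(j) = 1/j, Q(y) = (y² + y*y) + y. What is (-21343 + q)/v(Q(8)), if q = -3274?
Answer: -3347912/407 ≈ -8225.8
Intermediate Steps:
Q(y) = y + 2*y² (Q(y) = (y² + y²) + y = 2*y² + y = y + 2*y²)
v(j) = 3 - 1/j
(-21343 + q)/v(Q(8)) = (-21343 - 3274)/(3 - 1/(8*(1 + 2*8))) = -24617/(3 - 1/(8*(1 + 16))) = -24617/(3 - 1/(8*17)) = -24617/(3 - 1/136) = -24617/407/136 = -24617*136/407 = -3347912/407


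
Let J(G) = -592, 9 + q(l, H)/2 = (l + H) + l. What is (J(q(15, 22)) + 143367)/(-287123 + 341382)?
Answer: 142775/54259 ≈ 2.6314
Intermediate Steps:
q(l, H) = -18 + 2*H + 4*l (q(l, H) = -18 + 2*((l + H) + l) = -18 + 2*((H + l) + l) = -18 + 2*(H + 2*l) = -18 + (2*H + 4*l) = -18 + 2*H + 4*l)
(J(q(15, 22)) + 143367)/(-287123 + 341382) = (-592 + 143367)/(-287123 + 341382) = 142775/54259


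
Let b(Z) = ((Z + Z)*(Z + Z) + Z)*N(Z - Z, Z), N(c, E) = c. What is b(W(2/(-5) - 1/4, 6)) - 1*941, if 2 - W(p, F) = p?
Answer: -941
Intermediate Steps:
W(p, F) = 2 - p
b(Z) = 0 (b(Z) = ((Z + Z)*(Z + Z) + Z)*(Z - Z) = ((2*Z)*(2*Z) + Z)*0 = (4*Z² + Z)*0 = (Z + 4*Z²)*0 = 0)
b(W(2/(-5) - 1/4, 6)) - 1*941 = 0 - 1*941 = 0 - 941 = -941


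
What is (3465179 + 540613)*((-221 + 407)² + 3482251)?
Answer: 14087757577824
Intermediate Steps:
(3465179 + 540613)*((-221 + 407)² + 3482251) = 4005792*(186² + 3482251) = 4005792*(34596 + 3482251) = 4005792*3516847 = 14087757577824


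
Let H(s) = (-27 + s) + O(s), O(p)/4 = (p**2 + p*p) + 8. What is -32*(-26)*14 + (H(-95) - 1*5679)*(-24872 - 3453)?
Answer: -1881646427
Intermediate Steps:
O(p) = 32 + 8*p**2 (O(p) = 4*((p**2 + p*p) + 8) = 4*((p**2 + p**2) + 8) = 4*(2*p**2 + 8) = 4*(8 + 2*p**2) = 32 + 8*p**2)
H(s) = 5 + s + 8*s**2 (H(s) = (-27 + s) + (32 + 8*s**2) = 5 + s + 8*s**2)
-32*(-26)*14 + (H(-95) - 1*5679)*(-24872 - 3453) = -32*(-26)*14 + ((5 - 95 + 8*(-95)**2) - 1*5679)*(-24872 - 3453) = 832*14 + ((5 - 95 + 8*9025) - 5679)*(-28325) = 11648 + ((5 - 95 + 72200) - 5679)*(-28325) = 11648 + (72110 - 5679)*(-28325) = 11648 + 66431*(-28325) = 11648 - 1881658075 = -1881646427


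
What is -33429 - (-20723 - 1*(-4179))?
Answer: -16885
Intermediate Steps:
-33429 - (-20723 - 1*(-4179)) = -33429 - (-20723 + 4179) = -33429 - 1*(-16544) = -33429 + 16544 = -16885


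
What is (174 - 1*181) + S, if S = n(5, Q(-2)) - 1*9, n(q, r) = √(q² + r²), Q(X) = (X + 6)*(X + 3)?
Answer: -16 + √41 ≈ -9.5969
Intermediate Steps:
Q(X) = (3 + X)*(6 + X) (Q(X) = (6 + X)*(3 + X) = (3 + X)*(6 + X))
S = -9 + √41 (S = √(5² + (18 + (-2)² + 9*(-2))²) - 1*9 = √(25 + (18 + 4 - 18)²) - 9 = √(25 + 4²) - 9 = √(25 + 16) - 9 = √41 - 9 = -9 + √41 ≈ -2.5969)
(174 - 1*181) + S = (174 - 1*181) + (-9 + √41) = (174 - 181) + (-9 + √41) = -7 + (-9 + √41) = -16 + √41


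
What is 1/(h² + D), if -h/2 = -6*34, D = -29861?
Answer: 1/136603 ≈ 7.3205e-6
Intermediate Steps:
h = 408 (h = -(-12)*34 = -2*(-204) = 408)
1/(h² + D) = 1/(408² - 29861) = 1/(166464 - 29861) = 1/136603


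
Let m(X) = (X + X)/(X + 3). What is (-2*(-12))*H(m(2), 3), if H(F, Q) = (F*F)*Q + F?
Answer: 1632/25 ≈ 65.280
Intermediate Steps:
m(X) = 2*X/(3 + X) (m(X) = (2*X)/(3 + X) = 2*X/(3 + X))
H(F, Q) = F + Q*F² (H(F, Q) = F²*Q + F = Q*F² + F = F + Q*F²)
(-2*(-12))*H(m(2), 3) = (-2*(-12))*((2*2/(3 + 2))*(1 + (2*2/(3 + 2))*3)) = 24*((2*2/5)*(1 + (2*2/5)*3)) = 24*((2*2*(⅕))*(1 + (2*2*(⅕))*3)) = 24*(4*(1 + (⅘)*3)/5) = 24*(4*(1 + 12/5)/5) = 24*((⅘)*(17/5)) = 24*(68/25) = 1632/25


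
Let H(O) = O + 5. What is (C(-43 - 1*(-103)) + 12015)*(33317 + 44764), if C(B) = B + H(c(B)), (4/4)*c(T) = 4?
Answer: 943530804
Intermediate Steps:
c(T) = 4
H(O) = 5 + O
C(B) = 9 + B (C(B) = B + (5 + 4) = B + 9 = 9 + B)
(C(-43 - 1*(-103)) + 12015)*(33317 + 44764) = ((9 + (-43 - 1*(-103))) + 12015)*(33317 + 44764) = ((9 + (-43 + 103)) + 12015)*78081 = ((9 + 60) + 12015)*78081 = (69 + 12015)*78081 = 12084*78081 = 943530804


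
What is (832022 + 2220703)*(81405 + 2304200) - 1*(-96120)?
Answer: 7282596119745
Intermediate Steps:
(832022 + 2220703)*(81405 + 2304200) - 1*(-96120) = 3052725*2385605 + 96120 = 7282596023625 + 96120 = 7282596119745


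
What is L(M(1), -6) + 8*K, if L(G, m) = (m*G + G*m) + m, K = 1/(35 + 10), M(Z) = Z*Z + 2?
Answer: -1882/45 ≈ -41.822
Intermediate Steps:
M(Z) = 2 + Z**2 (M(Z) = Z**2 + 2 = 2 + Z**2)
K = 1/45 ≈ 0.022222
L(G, m) = m + 2*G*m (L(G, m) = (G*m + G*m) + m = 2*G*m + m = m + 2*G*m)
L(M(1), -6) + 8*K = -6*(1 + 2*(2 + 1**2)) + 8*(1/45) = -6*(1 + 2*(2 + 1)) + 8/45 = -6*(1 + 2*3) + 8/45 = -6*(1 + 6) + 8/45 = -6*7 + 8/45 = -42 + 8/45 = -1882/45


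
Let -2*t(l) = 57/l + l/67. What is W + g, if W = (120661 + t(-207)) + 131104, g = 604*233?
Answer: 1814521409/4623 ≈ 3.9250e+5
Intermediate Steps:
t(l) = -57/(2*l) - l/134 (t(l) = -(57/l + l/67)/2 = -57/(2*l) - l/134)
g = 140732
W = 1163917373/4623 (W = (120661 + (1/134)*(-3819 - 1*(-207)**2)/(-207)) + 131104 = (120661 + (1/134)*(-1/207)*(-3819 - 1*42849)) + 131104 = (120661 + (1/134)*(-1/207)*(-3819 - 42849)) + 131104 = (120661 + (1/134)*(-1/207)*(-46668)) + 131104 = (120661 + 7778/4623) + 131104 = 557823581/4623 + 131104 = 1163917373/4623 ≈ 2.5177e+5)
W + g = 1163917373/4623 + 140732 = 1814521409/4623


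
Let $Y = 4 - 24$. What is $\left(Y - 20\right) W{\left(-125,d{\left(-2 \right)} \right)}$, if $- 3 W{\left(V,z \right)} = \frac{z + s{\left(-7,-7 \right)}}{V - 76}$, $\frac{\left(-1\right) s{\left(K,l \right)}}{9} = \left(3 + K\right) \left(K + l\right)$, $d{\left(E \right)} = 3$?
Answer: $\frac{6680}{201} \approx 33.234$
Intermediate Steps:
$Y = -20$ ($Y = 4 - 24 = -20$)
$s{\left(K,l \right)} = - 9 \left(3 + K\right) \left(K + l\right)$
$W{\left(V,z \right)} = - \frac{-504 + z}{3 \left(-76 + V\right)}$ ($W{\left(V,z \right)} = - \frac{\left(z - \left(-378 + 441 + 441\right)\right) \frac{1}{V - 76}}{3} = - \frac{\left(z + \left(189 + 189 - 441 - 441\right)\right) \frac{1}{-76 + V}}{3} = - \frac{\left(z - 504\right) \frac{1}{-76 + V}}{3} = - \frac{\left(-504 + z\right) \frac{1}{-76 + V}}{3} = - \frac{\frac{1}{-76 + V} \left(-504 + z\right)}{3} = - \frac{-504 + z}{3 \left(-76 + V\right)}$)
$\left(Y - 20\right) W{\left(-125,d{\left(-2 \right)} \right)} = \left(-20 - 20\right) \frac{504 - 3}{3 \left(-76 - 125\right)} = \left(-20 - 20\right) \frac{504 - 3}{3 \left(-201\right)} = - 40 \cdot \frac{1}{3} \left(- \frac{1}{201}\right) 501 = \left(-40\right) \left(- \frac{167}{201}\right) = \frac{6680}{201}$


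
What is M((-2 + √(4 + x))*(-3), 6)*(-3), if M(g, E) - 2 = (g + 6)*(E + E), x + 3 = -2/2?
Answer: -438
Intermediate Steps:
x = -4 (x = -3 - 2/2 = -3 - 2*½ = -3 - 1 = -4)
M(g, E) = 2 + 2*E*(6 + g) (M(g, E) = 2 + (g + 6)*(E + E) = 2 + (6 + g)*(2*E) = 2 + 2*E*(6 + g))
M((-2 + √(4 + x))*(-3), 6)*(-3) = (2 + 12*6 + 2*6*((-2 + √(4 - 4))*(-3)))*(-3) = (2 + 72 + 2*6*((-2 + √0)*(-3)))*(-3) = (2 + 72 + 2*6*((-2 + 0)*(-3)))*(-3) = (2 + 72 + 2*6*(-2*(-3)))*(-3) = (2 + 72 + 2*6*6)*(-3) = (2 + 72 + 72)*(-3) = 146*(-3) = -438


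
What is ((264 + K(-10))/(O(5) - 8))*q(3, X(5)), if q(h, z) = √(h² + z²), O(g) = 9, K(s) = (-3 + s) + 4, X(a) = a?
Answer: 255*√34 ≈ 1486.9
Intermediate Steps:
K(s) = 1 + s
((264 + K(-10))/(O(5) - 8))*q(3, X(5)) = ((264 + (1 - 10))/(9 - 8))*√(3² + 5²) = ((264 - 9)/1)*√(9 + 25) = (255*1)*√34 = 255*√34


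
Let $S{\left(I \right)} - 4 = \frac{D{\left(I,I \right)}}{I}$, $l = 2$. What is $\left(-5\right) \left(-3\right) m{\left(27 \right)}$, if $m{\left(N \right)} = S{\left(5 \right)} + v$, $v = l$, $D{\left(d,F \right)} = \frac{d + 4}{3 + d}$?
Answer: $\frac{747}{8} \approx 93.375$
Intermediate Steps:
$D{\left(d,F \right)} = \frac{4 + d}{3 + d}$
$S{\left(I \right)} = 4 + \frac{4 + I}{I \left(3 + I\right)}$ ($S{\left(I \right)} = 4 + \frac{\frac{1}{3 + I} \left(4 + I\right)}{I} = 4 + \frac{4 + I}{I \left(3 + I\right)}$)
$v = 2$
$m{\left(N \right)} = \frac{249}{40}$ ($m{\left(N \right)} = \frac{4 + 5 + 4 \cdot 5 \left(3 + 5\right)}{5 \left(3 + 5\right)} + 2 = \frac{4 + 5 + 4 \cdot 5 \cdot 8}{5 \cdot 8} + 2 = \frac{1}{5} \cdot \frac{1}{8} \left(4 + 5 + 160\right) + 2 = \frac{1}{5} \cdot \frac{1}{8} \cdot 169 + 2 = \frac{169}{40} + 2 = \frac{249}{40}$)
$\left(-5\right) \left(-3\right) m{\left(27 \right)} = \left(-5\right) \left(-3\right) \frac{249}{40} = 15 \cdot \frac{249}{40} = \frac{747}{8}$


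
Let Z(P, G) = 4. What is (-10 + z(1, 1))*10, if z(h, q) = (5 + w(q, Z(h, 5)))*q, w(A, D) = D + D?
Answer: 30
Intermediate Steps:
w(A, D) = 2*D
z(h, q) = 13*q (z(h, q) = (5 + 2*4)*q = (5 + 8)*q = 13*q)
(-10 + z(1, 1))*10 = (-10 + 13*1)*10 = (-10 + 13)*10 = 3*10 = 30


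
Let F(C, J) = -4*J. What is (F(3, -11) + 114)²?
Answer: 24964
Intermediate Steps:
(F(3, -11) + 114)² = (-4*(-11) + 114)² = (44 + 114)² = 158² = 24964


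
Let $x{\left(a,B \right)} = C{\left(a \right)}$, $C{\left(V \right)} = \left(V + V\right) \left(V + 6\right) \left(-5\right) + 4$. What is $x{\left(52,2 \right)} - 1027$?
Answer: $-31183$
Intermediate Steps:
$C{\left(V \right)} = 4 - 10 V \left(6 + V\right)$ ($C{\left(V \right)} = 2 V \left(6 + V\right) \left(-5\right) + 4 = - 10 V \left(6 + V\right) + 4 = 4 - 10 V \left(6 + V\right)$)
$x{\left(a,B \right)} = 4 - 60 a - 10 a^{2}$
$x{\left(52,2 \right)} - 1027 = \left(4 - 3120 - 10 \cdot 52^{2}\right) - 1027 = \left(4 - 3120 - 27040\right) - 1027 = -30156 - 1027 = -31183$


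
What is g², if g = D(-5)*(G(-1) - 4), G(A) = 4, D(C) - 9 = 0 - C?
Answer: 0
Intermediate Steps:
D(C) = 9 - C (D(C) = 9 + (0 - C) = 9 - C)
g = 0 (g = (9 - 1*(-5))*(4 - 4) = (9 + 5)*0 = 14*0 = 0)
g² = 0² = 0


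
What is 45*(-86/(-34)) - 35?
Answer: 1340/17 ≈ 78.823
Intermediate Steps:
45*(-86/(-34)) - 35 = 45*(-86*(-1/34)) - 35 = 45*(43/17) - 35 = 1935/17 - 35 = 1340/17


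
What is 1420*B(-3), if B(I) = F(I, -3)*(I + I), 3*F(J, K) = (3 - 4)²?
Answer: -2840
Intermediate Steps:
F(J, K) = ⅓ (F(J, K) = (3 - 4)²/3 = (⅓)*(-1)² = (⅓)*1 = ⅓)
B(I) = 2*I/3 (B(I) = (I + I)/3 = (2*I)/3 = 2*I/3)
1420*B(-3) = 1420*((⅔)*(-3)) = 1420*(-2) = -2840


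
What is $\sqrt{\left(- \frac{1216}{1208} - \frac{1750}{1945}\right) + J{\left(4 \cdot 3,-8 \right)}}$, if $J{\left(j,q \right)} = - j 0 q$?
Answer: $\frac{3 i \sqrt{730830638}}{58739} \approx 1.3807 i$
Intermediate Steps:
$J{\left(j,q \right)} = 0$ ($J{\left(j,q \right)} = - 0 q = \left(-1\right) 0 = 0$)
$\sqrt{\left(- \frac{1216}{1208} - \frac{1750}{1945}\right) + J{\left(4 \cdot 3,-8 \right)}} = \sqrt{\left(- \frac{1216}{1208} - \frac{1750}{1945}\right) + 0} = \sqrt{\left(\left(-1216\right) \frac{1}{1208} - \frac{350}{389}\right) + 0} = \sqrt{\left(- \frac{152}{151} - \frac{350}{389}\right) + 0} = \sqrt{- \frac{111978}{58739} + 0} = \sqrt{- \frac{111978}{58739}} = \frac{3 i \sqrt{730830638}}{58739}$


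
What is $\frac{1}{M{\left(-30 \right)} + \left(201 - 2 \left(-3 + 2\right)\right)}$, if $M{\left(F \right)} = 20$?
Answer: $\frac{1}{223} \approx 0.0044843$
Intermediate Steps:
$\frac{1}{M{\left(-30 \right)} + \left(201 - 2 \left(-3 + 2\right)\right)} = \frac{1}{20 + \left(201 - 2 \left(-3 + 2\right)\right)} = \frac{1}{20 + \left(201 - -2\right)} = \frac{1}{20 + \left(201 + 2\right)} = \frac{1}{20 + 203} = \frac{1}{223}$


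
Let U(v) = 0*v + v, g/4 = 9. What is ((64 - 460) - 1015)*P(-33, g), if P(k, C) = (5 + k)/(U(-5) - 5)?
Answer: -19754/5 ≈ -3950.8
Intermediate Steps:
g = 36 (g = 4*9 = 36)
U(v) = v (U(v) = 0 + v = v)
P(k, C) = -1/2 - k/10 (P(k, C) = (5 + k)/(-5 - 5) = (5 + k)/(-10) = (5 + k)*(-1/10) = -1/2 - k/10)
((64 - 460) - 1015)*P(-33, g) = ((64 - 460) - 1015)*(-1/2 - 1/10*(-33)) = (-396 - 1015)*(-1/2 + 33/10) = -1411*14/5 = -19754/5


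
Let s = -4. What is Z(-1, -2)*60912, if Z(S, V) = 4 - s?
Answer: 487296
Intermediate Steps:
Z(S, V) = 8 (Z(S, V) = 4 - 1*(-4) = 4 + 4 = 8)
Z(-1, -2)*60912 = 8*60912 = 487296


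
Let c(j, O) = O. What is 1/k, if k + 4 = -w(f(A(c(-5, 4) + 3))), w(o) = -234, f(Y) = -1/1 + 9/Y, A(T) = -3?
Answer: 1/230 ≈ 0.0043478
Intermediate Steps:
f(Y) = -1 + 9/Y (f(Y) = -1*1 + 9/Y = -1 + 9/Y)
k = 230 (k = -4 - 1*(-234) = -4 + 234 = 230)
1/k = 1/230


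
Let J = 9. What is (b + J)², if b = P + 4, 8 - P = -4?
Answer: 625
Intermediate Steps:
P = 12 (P = 8 - 1*(-4) = 8 + 4 = 12)
b = 16 (b = 12 + 4 = 16)
(b + J)² = (16 + 9)² = 25² = 625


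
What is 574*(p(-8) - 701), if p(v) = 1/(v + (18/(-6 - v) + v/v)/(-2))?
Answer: -5231436/13 ≈ -4.0242e+5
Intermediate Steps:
p(v) = 1/(-½ + v - 9/(-6 - v)) (p(v) = 1/(v + (18/(-6 - v) + 1)*(-½)) = 1/(v + (1 + 18/(-6 - v))*(-½)) = 1/(v + (-½ - 9/(-6 - v))) = 1/(-½ + v - 9/(-6 - v)))
574*(p(-8) - 701) = 574*(2*(6 - 8)/(12 + 2*(-8)² + 11*(-8)) - 701) = 574*(2*(-2)/(12 + 2*64 - 88) - 701) = 574*(2*(-2)/(12 + 128 - 88) - 701) = 574*(2*(-2)/52 - 701) = 574*(2*(1/52)*(-2) - 701) = 574*(-1/13 - 701) = 574*(-9114/13) = -5231436/13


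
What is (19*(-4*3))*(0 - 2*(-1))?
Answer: -456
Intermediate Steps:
(19*(-4*3))*(0 - 2*(-1)) = (19*(-12))*(0 + 2) = -228*2 = -456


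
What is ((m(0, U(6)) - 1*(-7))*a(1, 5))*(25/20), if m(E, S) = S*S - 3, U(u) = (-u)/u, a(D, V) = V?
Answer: 125/4 ≈ 31.250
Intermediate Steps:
U(u) = -1
m(E, S) = -3 + S**2 (m(E, S) = S**2 - 3 = -3 + S**2)
((m(0, U(6)) - 1*(-7))*a(1, 5))*(25/20) = (((-3 + (-1)**2) - 1*(-7))*5)*(25/20) = (((-3 + 1) + 7)*5)*(25*(1/20)) = ((-2 + 7)*5)*(5/4) = (5*5)*(5/4) = 25*(5/4) = 125/4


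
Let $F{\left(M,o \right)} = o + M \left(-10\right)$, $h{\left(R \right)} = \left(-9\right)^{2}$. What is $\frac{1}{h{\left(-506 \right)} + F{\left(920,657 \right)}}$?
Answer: $- \frac{1}{8462} \approx -0.00011818$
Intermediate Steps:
$h{\left(R \right)} = 81$
$F{\left(M,o \right)} = o - 10 M$
$\frac{1}{h{\left(-506 \right)} + F{\left(920,657 \right)}} = \frac{1}{81 + \left(657 - 9200\right)} = \frac{1}{81 - 8543} = \frac{1}{-8462} = - \frac{1}{8462}$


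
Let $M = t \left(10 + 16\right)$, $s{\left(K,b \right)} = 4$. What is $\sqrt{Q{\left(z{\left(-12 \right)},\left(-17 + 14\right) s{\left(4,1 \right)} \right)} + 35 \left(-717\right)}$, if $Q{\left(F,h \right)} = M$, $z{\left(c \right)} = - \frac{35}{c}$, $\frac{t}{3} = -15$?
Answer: $i \sqrt{26265} \approx 162.06 i$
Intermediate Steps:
$t = -45$ ($t = 3 \left(-15\right) = -45$)
$M = -1170$ ($M = - 45 \left(10 + 16\right) = \left(-45\right) 26 = -1170$)
$Q{\left(F,h \right)} = -1170$
$\sqrt{Q{\left(z{\left(-12 \right)},\left(-17 + 14\right) s{\left(4,1 \right)} \right)} + 35 \left(-717\right)} = \sqrt{-1170 + 35 \left(-717\right)} = \sqrt{-1170 - 25095} = \sqrt{-26265} = i \sqrt{26265}$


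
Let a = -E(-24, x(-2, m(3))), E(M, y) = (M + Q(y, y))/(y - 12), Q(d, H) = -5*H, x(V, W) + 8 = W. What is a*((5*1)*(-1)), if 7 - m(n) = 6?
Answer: -55/19 ≈ -2.8947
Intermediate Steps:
m(n) = 1 (m(n) = 7 - 1*6 = 7 - 6 = 1)
x(V, W) = -8 + W
E(M, y) = (M - 5*y)/(-12 + y) (E(M, y) = (M - 5*y)/(y - 12) = (M - 5*y)/(-12 + y))
a = 11/19 (a = -(-24 - 5*(-8 + 1))/(-12 + (-8 + 1)) = -(-24 - 5*(-7))/(-12 - 7) = -(-24 + 35)/(-19) = -(-1)*11/19 = -1*(-11/19) = 11/19 ≈ 0.57895)
a*((5*1)*(-1)) = 11*((5*1)*(-1))/19 = 11*(5*(-1))/19 = (11/19)*(-5) = -55/19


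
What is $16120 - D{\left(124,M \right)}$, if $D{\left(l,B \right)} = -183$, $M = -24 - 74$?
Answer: $16303$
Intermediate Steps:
$M = -98$
$16120 - D{\left(124,M \right)} = 16120 - -183 = 16120 + 183 = 16303$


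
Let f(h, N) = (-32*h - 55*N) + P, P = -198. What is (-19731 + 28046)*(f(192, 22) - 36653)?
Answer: -367564575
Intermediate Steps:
f(h, N) = -198 - 55*N - 32*h (f(h, N) = (-32*h - 55*N) - 198 = (-55*N - 32*h) - 198 = -198 - 55*N - 32*h)
(-19731 + 28046)*(f(192, 22) - 36653) = (-19731 + 28046)*((-198 - 55*22 - 32*192) - 36653) = 8315*((-198 - 1210 - 6144) - 36653) = 8315*(-7552 - 36653) = 8315*(-44205) = -367564575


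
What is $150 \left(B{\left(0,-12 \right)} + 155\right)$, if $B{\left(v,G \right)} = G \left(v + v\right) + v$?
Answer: $23250$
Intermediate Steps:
$B{\left(v,G \right)} = v + 2 G v$ ($B{\left(v,G \right)} = G 2 v + v = 2 G v + v = v + 2 G v$)
$150 \left(B{\left(0,-12 \right)} + 155\right) = 150 \left(0 \left(1 + 2 \left(-12\right)\right) + 155\right) = 150 \left(0 \left(1 - 24\right) + 155\right) = 150 \left(0 \left(-23\right) + 155\right) = 150 \left(0 + 155\right) = 150 \cdot 155 = 23250$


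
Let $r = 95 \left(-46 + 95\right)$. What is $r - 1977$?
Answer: $2678$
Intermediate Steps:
$r = 4655$ ($r = 95 \cdot 49 = 4655$)
$r - 1977 = 4655 - 1977 = 2678$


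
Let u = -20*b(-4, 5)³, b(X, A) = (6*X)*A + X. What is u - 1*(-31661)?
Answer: 38164141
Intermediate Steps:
b(X, A) = X + 6*A*X (b(X, A) = 6*A*X + X = X + 6*A*X)
u = 38132480 (u = -20*(-64*(1 + 6*5)³) = -20*(-64*(1 + 30)³) = -20*(-4*31)³ = -20*(-124)³ = -20*(-1906624) = 38132480)
u - 1*(-31661) = 38132480 - 1*(-31661) = 38132480 + 31661 = 38164141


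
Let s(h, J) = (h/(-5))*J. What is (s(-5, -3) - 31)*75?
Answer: -2550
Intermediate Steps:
s(h, J) = -J*h/5 (s(h, J) = (h*(-⅕))*J = (-h/5)*J = -J*h/5)
(s(-5, -3) - 31)*75 = (-⅕*(-3)*(-5) - 31)*75 = (-3 - 31)*75 = -34*75 = -2550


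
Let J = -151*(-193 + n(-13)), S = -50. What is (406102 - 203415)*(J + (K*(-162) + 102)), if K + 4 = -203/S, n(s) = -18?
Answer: 161912861584/25 ≈ 6.4765e+9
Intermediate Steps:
K = 3/50 (K = -4 - 203/(-50) = -4 - 203*(-1/50) = -4 + 203/50 = 3/50 ≈ 0.060000)
J = 31861 (J = -151*(-193 - 18) = -151*(-211) = 31861)
(406102 - 203415)*(J + (K*(-162) + 102)) = (406102 - 203415)*(31861 + ((3/50)*(-162) + 102)) = 202687*(31861 + (-243/25 + 102)) = 202687*(31861 + 2307/25) = 202687*(798832/25) = 161912861584/25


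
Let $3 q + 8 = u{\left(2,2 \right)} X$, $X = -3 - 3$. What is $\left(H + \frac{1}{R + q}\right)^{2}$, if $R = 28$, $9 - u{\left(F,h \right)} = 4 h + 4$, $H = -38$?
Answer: $\frac{12737761}{8836} \approx 1441.6$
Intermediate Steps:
$u{\left(F,h \right)} = 5 - 4 h$ ($u{\left(F,h \right)} = 9 - \left(4 h + 4\right) = 9 - \left(4 + 4 h\right) = 5 - 4 h$)
$X = -6$ ($X = -3 - 3 = -6$)
$q = \frac{10}{3}$ ($q = - \frac{8}{3} + \frac{\left(5 - 8\right) \left(-6\right)}{3} = - \frac{8}{3} + \frac{\left(-3\right) \left(-6\right)}{3} = - \frac{8}{3} + \frac{1}{3} \cdot 18 = - \frac{8}{3} + 6 = \frac{10}{3} \approx 3.3333$)
$\left(H + \frac{1}{R + q}\right)^{2} = \left(-38 + \frac{1}{28 + \frac{10}{3}}\right)^{2} = \left(-38 + \frac{1}{\frac{94}{3}}\right)^{2} = \left(-38 + \frac{3}{94}\right)^{2} = \left(- \frac{3569}{94}\right)^{2} = \frac{12737761}{8836}$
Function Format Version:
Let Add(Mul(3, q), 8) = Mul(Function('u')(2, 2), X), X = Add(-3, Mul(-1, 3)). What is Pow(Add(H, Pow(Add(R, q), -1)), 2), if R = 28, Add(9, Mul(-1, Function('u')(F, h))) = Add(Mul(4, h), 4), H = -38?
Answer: Rational(12737761, 8836) ≈ 1441.6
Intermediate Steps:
Function('u')(F, h) = Add(5, Mul(-4, h)) (Function('u')(F, h) = Add(9, Mul(-1, Add(Mul(4, h), 4))) = Add(9, Mul(-1, Add(4, Mul(4, h)))) = Add(9, Add(-4, Mul(-4, h))) = Add(5, Mul(-4, h)))
X = -6 (X = Add(-3, -3) = -6)
q = Rational(10, 3) (q = Add(Rational(-8, 3), Mul(Rational(1, 3), Mul(Add(5, Mul(-4, 2)), -6))) = Add(Rational(-8, 3), Mul(Rational(1, 3), Mul(Add(5, -8), -6))) = Add(Rational(-8, 3), Mul(Rational(1, 3), Mul(-3, -6))) = Add(Rational(-8, 3), Mul(Rational(1, 3), 18)) = Add(Rational(-8, 3), 6) = Rational(10, 3) ≈ 3.3333)
Pow(Add(H, Pow(Add(R, q), -1)), 2) = Pow(Add(-38, Pow(Add(28, Rational(10, 3)), -1)), 2) = Pow(Add(-38, Pow(Rational(94, 3), -1)), 2) = Pow(Add(-38, Rational(3, 94)), 2) = Pow(Rational(-3569, 94), 2) = Rational(12737761, 8836)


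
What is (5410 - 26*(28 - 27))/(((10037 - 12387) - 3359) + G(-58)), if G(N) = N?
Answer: -5384/5767 ≈ -0.93359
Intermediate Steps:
(5410 - 26*(28 - 27))/(((10037 - 12387) - 3359) + G(-58)) = (5410 - 26*(28 - 27))/(((10037 - 12387) - 3359) - 58) = (5410 - 26*1)/((-2350 - 3359) - 58) = (5410 - 26)/(-5709 - 58) = 5384/(-5767) = 5384*(-1/5767) = -5384/5767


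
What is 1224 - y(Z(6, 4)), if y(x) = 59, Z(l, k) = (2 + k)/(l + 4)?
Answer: 1165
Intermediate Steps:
Z(l, k) = (2 + k)/(4 + l)
1224 - y(Z(6, 4)) = 1224 - 1*59 = 1224 - 59 = 1165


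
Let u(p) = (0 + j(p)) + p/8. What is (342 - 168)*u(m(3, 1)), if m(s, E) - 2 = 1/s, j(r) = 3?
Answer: 2291/4 ≈ 572.75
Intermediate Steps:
m(s, E) = 2 + 1/s
u(p) = 3 + p/8 (u(p) = (0 + 3) + p/8 = 3 + p*(⅛) = 3 + p/8)
(342 - 168)*u(m(3, 1)) = (342 - 168)*(3 + (2 + 1/3)/8) = 174*(3 + (2 + ⅓)/8) = 174*(3 + (⅛)*(7/3)) = 174*(3 + 7/24) = 174*(79/24) = 2291/4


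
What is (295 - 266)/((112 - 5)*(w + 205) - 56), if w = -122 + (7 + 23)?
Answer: 1/415 ≈ 0.0024096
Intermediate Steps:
w = -92 (w = -122 + 30 = -92)
(295 - 266)/((112 - 5)*(w + 205) - 56) = (295 - 266)/((112 - 5)*(-92 + 205) - 56) = 29/(107*113 - 56) = 29/(12091 - 56) = 29/12035 = 29*(1/12035) = 1/415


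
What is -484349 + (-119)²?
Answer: -470188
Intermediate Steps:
-484349 + (-119)² = -484349 + 14161 = -470188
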